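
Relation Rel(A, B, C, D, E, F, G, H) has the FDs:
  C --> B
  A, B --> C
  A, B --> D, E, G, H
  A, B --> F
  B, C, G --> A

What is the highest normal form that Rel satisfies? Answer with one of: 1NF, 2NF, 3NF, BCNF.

3NF

Candidate keys: {A, B}, {A, C}, {C, G}. Prime attributes: {A, B, C, G}.
C --> B: {C}⁺ = {B, C}, which is not all of the attributes, so the left side is not a superkey — BCNF is violated.
Since {B} ⊆ prime attributes and every other non-superkey FD also has a prime right side, the schema is in 3NF.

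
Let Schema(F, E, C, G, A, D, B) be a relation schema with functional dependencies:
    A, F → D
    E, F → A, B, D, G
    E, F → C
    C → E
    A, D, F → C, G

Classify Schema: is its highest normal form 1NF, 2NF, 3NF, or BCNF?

3NF

Candidate keys: {A, F}, {C, F}, {E, F}. Prime attributes: {A, C, E, F}.
For C → E we have {C}⁺ = {C, E}; {C} is not a superkey, so BCNF fails.
Its right-hand attributes {E} are all prime, as are those of every other non-superkey FD — the relation is in 3NF.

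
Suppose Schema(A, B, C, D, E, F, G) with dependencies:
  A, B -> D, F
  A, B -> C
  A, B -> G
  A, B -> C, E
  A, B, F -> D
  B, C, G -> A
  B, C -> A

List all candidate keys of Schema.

{A, B}, {B, C}

Attributes never on any right-hand side: {B} — every candidate key must contain it.
{A, B}⁺ = {A, B, C, D, E, F, G} — all of the relation — so {A, B} is a candidate key.
{B, C}⁺ = {A, B, C, D, E, F, G} — all of the relation — so {B, C} is a candidate key.
Any other superkey properly contains one of these, so there are no further candidate keys.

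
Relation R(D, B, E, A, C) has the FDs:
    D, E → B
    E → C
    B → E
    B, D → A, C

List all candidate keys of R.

No FD produces {D}, so it must be in every candidate key.
{B, D}⁺ = {A, B, C, D, E} — all of the relation — so {B, D} is a candidate key.
{D, E}⁺ = {A, B, C, D, E} — all of the relation — so {D, E} is a candidate key.
No proper subset of any of these is a key, and no other minimal superkey exists.

{B, D}, {D, E}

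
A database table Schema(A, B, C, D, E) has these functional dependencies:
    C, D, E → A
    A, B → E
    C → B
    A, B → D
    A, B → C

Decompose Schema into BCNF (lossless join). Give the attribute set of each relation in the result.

{A, C, D, E}; {B, C}

Candidate keys of the original relation: {A, B}, {A, C}, {C, D, E}.
Within {A, B, C, D, E}: {C}⁺ ∩ {A, B, C, D, E} = {B, C}, not the whole set, so C → B violates BCNF; decompose into {B, C} and {A, C, D, E}.
{B, C} is in BCNF.
{A, C, D, E} is in BCNF.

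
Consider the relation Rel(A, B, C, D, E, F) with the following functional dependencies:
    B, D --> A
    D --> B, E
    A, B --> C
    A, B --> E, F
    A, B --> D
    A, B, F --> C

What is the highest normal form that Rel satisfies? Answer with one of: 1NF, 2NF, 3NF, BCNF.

BCNF

Candidate keys: {A, B}, {D}. Prime attributes: {A, B, D}.
Each dependency's left side is a superkey — BCNF holds.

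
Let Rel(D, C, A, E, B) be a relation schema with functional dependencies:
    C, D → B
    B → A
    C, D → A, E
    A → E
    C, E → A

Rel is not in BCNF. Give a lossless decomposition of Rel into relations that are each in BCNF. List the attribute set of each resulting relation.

Candidate key of the original relation: {C, D}.
In {A, B, C, D, E}, {B} is not a superkey ({B}⁺ restricted to this set is {A, B, E}), so split on B → A, E into {A, B, E} and {B, C, D}.
In {A, B, E}, {A} is not a superkey ({A}⁺ restricted to this set is {A, E}), so split on A → E into {A, E} and {A, B}.
{A, E} is in BCNF.
{A, B} is in BCNF.
{B, C, D} is in BCNF.

{A, B}; {A, E}; {B, C, D}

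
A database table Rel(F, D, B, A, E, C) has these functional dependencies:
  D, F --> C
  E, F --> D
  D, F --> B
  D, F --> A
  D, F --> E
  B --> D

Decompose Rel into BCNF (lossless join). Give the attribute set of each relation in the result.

{A, B, C, E, F}; {B, D}

Candidate keys of the original relation: {B, F}, {D, F}, {E, F}.
Within {A, B, C, D, E, F}: {B}⁺ ∩ {A, B, C, D, E, F} = {B, D}, not the whole set, so B --> D violates BCNF; decompose into {B, D} and {A, B, C, E, F}.
{B, D} is in BCNF.
{A, B, C, E, F} is in BCNF.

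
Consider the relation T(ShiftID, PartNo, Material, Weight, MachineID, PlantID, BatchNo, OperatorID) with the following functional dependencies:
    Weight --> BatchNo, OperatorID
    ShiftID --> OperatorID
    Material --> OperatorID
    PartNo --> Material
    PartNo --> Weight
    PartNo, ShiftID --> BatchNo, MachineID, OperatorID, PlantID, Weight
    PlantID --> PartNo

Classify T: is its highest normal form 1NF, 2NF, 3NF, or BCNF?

1NF

Candidate keys: {PartNo, ShiftID}, {PlantID, ShiftID}. Prime attributes: {PartNo, PlantID, ShiftID}.
For Weight --> BatchNo, OperatorID we have {Weight}⁺ = {BatchNo, OperatorID, Weight}; {Weight} is not a superkey, so BCNF fails.
Weight --> BatchNo, OperatorID has non-prime {BatchNo, OperatorID} on the right and a non-superkey on the left, so 3NF fails.
Since {PartNo} ⊂ {PartNo, ShiftID} and {PartNo}⁺ ⊇ {BatchNo, Material, OperatorID, Weight} with {BatchNo, Material, OperatorID, Weight} non-prime, there is a partial dependency; 2NF fails.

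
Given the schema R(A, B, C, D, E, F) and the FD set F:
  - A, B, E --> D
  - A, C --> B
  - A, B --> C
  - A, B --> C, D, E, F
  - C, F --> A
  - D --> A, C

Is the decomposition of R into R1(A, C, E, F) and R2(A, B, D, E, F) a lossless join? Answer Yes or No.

No

The shared attributes are {A, E, F} and {A, E, F}⁺ = {A, E, F}.
The closure covers neither R1 nor R2 entirely; the join is not lossless.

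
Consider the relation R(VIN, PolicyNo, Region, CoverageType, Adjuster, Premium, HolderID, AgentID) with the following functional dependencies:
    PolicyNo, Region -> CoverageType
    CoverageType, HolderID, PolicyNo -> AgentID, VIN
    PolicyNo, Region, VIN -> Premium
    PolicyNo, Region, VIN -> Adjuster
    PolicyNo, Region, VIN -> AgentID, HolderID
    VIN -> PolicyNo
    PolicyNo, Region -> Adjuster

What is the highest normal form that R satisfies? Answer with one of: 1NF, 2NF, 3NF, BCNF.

Candidate keys: {HolderID, PolicyNo, Region}, {Region, VIN}. Prime attributes: {HolderID, PolicyNo, Region, VIN}.
For PolicyNo, Region -> CoverageType we have {PolicyNo, Region}⁺ = {Adjuster, CoverageType, PolicyNo, Region}; {PolicyNo, Region} is not a superkey, so BCNF fails.
Because {CoverageType} is non-prime and the left side of PolicyNo, Region -> CoverageType is not a superkey, the relation is not in 3NF.
The proper key subset {PolicyNo, Region} of {HolderID, PolicyNo, Region} determines non-prime {Adjuster, CoverageType}, so the relation is not even in 2NF.

1NF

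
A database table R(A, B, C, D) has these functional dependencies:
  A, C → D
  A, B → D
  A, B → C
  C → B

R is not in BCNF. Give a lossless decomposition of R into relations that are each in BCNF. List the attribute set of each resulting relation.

{A, C, D}; {B, C}

Candidate keys of the original relation: {A, B}, {A, C}.
{A, B, C, D}: {C} determines {B, C} here but is not a superkey — split on C → B, giving {B, C} and {A, C, D}.
{B, C}: every determinant is a superkey — BCNF.
{A, C, D}: every determinant is a superkey — BCNF.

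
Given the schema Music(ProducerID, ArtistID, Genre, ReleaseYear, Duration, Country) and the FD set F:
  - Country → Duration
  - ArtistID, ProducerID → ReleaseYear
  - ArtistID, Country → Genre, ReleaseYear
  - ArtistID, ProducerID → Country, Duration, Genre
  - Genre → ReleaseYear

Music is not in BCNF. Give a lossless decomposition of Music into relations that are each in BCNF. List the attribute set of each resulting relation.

{ArtistID, Country, Genre}; {ArtistID, Country, ProducerID}; {Country, Duration}; {Genre, ReleaseYear}

Candidate key of the original relation: {ArtistID, ProducerID}.
In {ArtistID, Country, Duration, Genre, ProducerID, ReleaseYear}, {Country} is not a superkey ({Country}⁺ restricted to this set is {Country, Duration}), so split on Country → Duration into {Country, Duration} and {ArtistID, Country, Genre, ProducerID, ReleaseYear}.
{Country, Duration}: every determinant is a superkey — BCNF.
In {ArtistID, Country, Genre, ProducerID, ReleaseYear}, {ArtistID, Country} is not a superkey ({ArtistID, Country}⁺ restricted to this set is {ArtistID, Country, Genre, ReleaseYear}), so split on ArtistID, Country → Genre, ReleaseYear into {ArtistID, Country, Genre, ReleaseYear} and {ArtistID, Country, ProducerID}.
In {ArtistID, Country, Genre, ReleaseYear}, {Genre} is not a superkey ({Genre}⁺ restricted to this set is {Genre, ReleaseYear}), so split on Genre → ReleaseYear into {Genre, ReleaseYear} and {ArtistID, Country, Genre}.
{Genre, ReleaseYear}: every determinant is a superkey — BCNF.
{ArtistID, Country, Genre}: every determinant is a superkey — BCNF.
{ArtistID, Country, ProducerID}: every determinant is a superkey — BCNF.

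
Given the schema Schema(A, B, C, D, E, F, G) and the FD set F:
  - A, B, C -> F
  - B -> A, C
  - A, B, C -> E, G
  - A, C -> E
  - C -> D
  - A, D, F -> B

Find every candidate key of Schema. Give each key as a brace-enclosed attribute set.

Closure of {B} is {A, B, C, D, E, F, G}, the whole schema; {B} is a candidate key.
Closure of {A, C, F} is {A, B, C, D, E, F, G}, the whole schema; {A, C, F} is a candidate key.
Closure of {A, D, F} is {A, B, C, D, E, F, G}, the whole schema; {A, D, F} is a candidate key.
Any other superkey properly contains one of these, so there are no further candidate keys.

{A, C, F}, {A, D, F}, {B}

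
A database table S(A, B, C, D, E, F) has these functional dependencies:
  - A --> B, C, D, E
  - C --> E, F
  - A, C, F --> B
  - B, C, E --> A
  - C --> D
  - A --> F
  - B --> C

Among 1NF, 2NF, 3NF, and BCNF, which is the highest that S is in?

2NF

Candidate keys: {A}, {B}. Prime attributes: {A, B}.
C --> E, F: {C}⁺ = {C, D, E, F}, which is not all of the attributes, so the left side is not a superkey — BCNF is violated.
C --> E, F has non-prime {E, F} on the right and a non-superkey on the left, so 3NF fails.
With only single-attribute keys there can be no partial dependency, so 2NF holds.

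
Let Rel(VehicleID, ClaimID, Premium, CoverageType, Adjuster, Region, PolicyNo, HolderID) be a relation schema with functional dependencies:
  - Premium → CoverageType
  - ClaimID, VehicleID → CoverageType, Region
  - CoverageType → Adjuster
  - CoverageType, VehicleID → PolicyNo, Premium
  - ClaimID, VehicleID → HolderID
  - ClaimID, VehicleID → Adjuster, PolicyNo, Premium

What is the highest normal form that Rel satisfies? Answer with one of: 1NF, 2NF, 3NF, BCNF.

Candidate key: {ClaimID, VehicleID}. Prime attributes: {ClaimID, VehicleID}.
For Premium → CoverageType we have {Premium}⁺ = {Adjuster, CoverageType, Premium}; {Premium} is not a superkey, so BCNF fails.
Premium → CoverageType has non-prime {CoverageType} on the right and a non-superkey on the left, so 3NF fails.
Checking every proper subset of each key, none determines a non-prime attribute — 2NF is satisfied.

2NF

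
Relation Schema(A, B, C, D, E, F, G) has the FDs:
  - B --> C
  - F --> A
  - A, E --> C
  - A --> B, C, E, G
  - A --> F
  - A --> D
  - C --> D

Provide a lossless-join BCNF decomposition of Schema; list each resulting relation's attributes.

Candidate keys of the original relation: {A}, {F}.
Within {A, B, C, D, E, F, G}: {B}⁺ ∩ {A, B, C, D, E, F, G} = {B, C, D}, not the whole set, so B --> C, D violates BCNF; decompose into {B, C, D} and {A, B, E, F, G}.
Within {B, C, D}: {C}⁺ ∩ {B, C, D} = {C, D}, not the whole set, so C --> D violates BCNF; decompose into {C, D} and {B, C}.
{C, D} has no BCNF violation.
{B, C} has no BCNF violation.
{A, B, E, F, G} has no BCNF violation.

{A, B, E, F, G}; {B, C}; {C, D}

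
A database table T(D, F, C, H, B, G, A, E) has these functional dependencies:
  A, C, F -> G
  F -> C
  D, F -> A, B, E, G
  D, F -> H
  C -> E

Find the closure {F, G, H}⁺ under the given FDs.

Start with {F, G, H}.
F -> C applies; add {C} → now {C, F, G, H}.
C -> E applies; add {E} → now {C, E, F, G, H}.
No further FD applies.

{C, E, F, G, H}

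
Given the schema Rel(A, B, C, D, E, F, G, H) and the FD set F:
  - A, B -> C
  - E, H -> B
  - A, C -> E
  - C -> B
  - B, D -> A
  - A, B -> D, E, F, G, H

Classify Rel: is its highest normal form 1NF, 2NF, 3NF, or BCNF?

3NF

Candidate keys: {A, B}, {A, C}, {A, E, H}, {B, D}, {C, D}, {D, E, H}. Prime attributes: {A, B, C, D, E, H}.
E, H -> B: {E, H}⁺ = {B, E, H}, which is not all of the attributes, so the left side is not a superkey — BCNF is violated.
Its right-hand attributes {B} are all prime, as are those of every other non-superkey FD — the relation is in 3NF.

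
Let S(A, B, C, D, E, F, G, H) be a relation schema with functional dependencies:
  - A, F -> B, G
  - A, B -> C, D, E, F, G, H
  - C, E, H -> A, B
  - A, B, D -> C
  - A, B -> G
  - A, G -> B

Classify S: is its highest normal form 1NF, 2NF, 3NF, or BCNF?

BCNF

Candidate keys: {A, B}, {A, F}, {A, G}, {C, E, H}. Prime attributes: {A, B, C, E, F, G, H}.
Every FD has a superkey on the left, so the relation is in BCNF.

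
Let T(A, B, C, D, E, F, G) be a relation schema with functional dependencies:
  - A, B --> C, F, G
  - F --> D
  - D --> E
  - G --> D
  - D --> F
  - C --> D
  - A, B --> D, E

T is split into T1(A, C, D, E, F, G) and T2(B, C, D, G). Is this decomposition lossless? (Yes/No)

T1 ∩ T2 = {C, D, G}; its closure under F is {C, D, E, F, G}.
The closure covers neither T1 nor T2 entirely; the join is not lossless.

No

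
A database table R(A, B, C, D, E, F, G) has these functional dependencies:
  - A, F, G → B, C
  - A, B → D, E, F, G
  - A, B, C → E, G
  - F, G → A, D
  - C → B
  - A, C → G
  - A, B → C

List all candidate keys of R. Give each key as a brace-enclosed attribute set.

{A, B} is a candidate key since {A, B}⁺ = {A, B, C, D, E, F, G} covers every attribute.
{A, C} is a candidate key since {A, C}⁺ = {A, B, C, D, E, F, G} covers every attribute.
{F, G} is a candidate key since {F, G}⁺ = {A, B, C, D, E, F, G} covers every attribute.
Any other superkey properly contains one of these, so there are no further candidate keys.

{A, B}, {A, C}, {F, G}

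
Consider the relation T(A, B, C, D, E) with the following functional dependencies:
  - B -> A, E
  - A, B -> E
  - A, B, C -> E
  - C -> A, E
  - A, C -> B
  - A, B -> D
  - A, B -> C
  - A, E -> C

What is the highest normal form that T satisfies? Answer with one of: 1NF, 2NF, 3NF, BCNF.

BCNF

Candidate keys: {A, E}, {B}, {C}. Prime attributes: {A, B, C, E}.
Each dependency's left side is a superkey — BCNF holds.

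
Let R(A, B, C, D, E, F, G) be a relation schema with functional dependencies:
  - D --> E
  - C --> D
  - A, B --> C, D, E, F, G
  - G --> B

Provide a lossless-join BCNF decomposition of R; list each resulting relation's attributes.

Candidate keys of the original relation: {A, B}, {A, G}.
In {A, B, C, D, E, F, G}, {D} is not a superkey ({D}⁺ restricted to this set is {D, E}), so split on D --> E into {D, E} and {A, B, C, D, F, G}.
{D, E}: every determinant is a superkey — BCNF.
In {A, B, C, D, F, G}, {C} is not a superkey ({C}⁺ restricted to this set is {C, D}), so split on C --> D into {C, D} and {A, B, C, F, G}.
{C, D}: every determinant is a superkey — BCNF.
In {A, B, C, F, G}, {G} is not a superkey ({G}⁺ restricted to this set is {B, G}), so split on G --> B into {B, G} and {A, C, F, G}.
{B, G}: every determinant is a superkey — BCNF.
{A, C, F, G}: every determinant is a superkey — BCNF.

{A, C, F, G}; {B, G}; {C, D}; {D, E}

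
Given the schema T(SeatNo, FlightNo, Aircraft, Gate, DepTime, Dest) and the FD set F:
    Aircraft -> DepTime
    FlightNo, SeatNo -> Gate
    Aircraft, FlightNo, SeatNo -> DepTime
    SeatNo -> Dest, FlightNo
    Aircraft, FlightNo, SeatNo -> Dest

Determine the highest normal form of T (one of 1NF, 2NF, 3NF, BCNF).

1NF

Candidate key: {Aircraft, SeatNo}. Prime attributes: {Aircraft, SeatNo}.
Aircraft -> DepTime: {Aircraft}⁺ = {Aircraft, DepTime}, which is not all of the attributes, so the left side is not a superkey — BCNF is violated.
Because {DepTime} is non-prime and the left side of Aircraft -> DepTime is not a superkey, the relation is not in 3NF.
Since {Aircraft} ⊂ {Aircraft, SeatNo} and {Aircraft}⁺ ⊇ {DepTime} with {DepTime} non-prime, there is a partial dependency; 2NF fails.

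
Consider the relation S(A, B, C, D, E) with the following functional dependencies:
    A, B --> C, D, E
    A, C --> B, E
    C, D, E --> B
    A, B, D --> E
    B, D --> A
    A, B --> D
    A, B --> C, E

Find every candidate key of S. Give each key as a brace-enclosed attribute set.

{A, B} is a candidate key since {A, B}⁺ = {A, B, C, D, E} covers every attribute.
{A, C} is a candidate key since {A, C}⁺ = {A, B, C, D, E} covers every attribute.
{B, D} is a candidate key since {B, D}⁺ = {A, B, C, D, E} covers every attribute.
{C, D, E} is a candidate key since {C, D, E}⁺ = {A, B, C, D, E} covers every attribute.
No proper subset of any of these is a key, and no other minimal superkey exists.

{A, B}, {A, C}, {B, D}, {C, D, E}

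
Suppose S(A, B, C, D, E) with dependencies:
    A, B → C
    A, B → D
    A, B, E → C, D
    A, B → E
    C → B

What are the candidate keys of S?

{A} never appears on the right of any FD, so every key must include it.
{A, B}⁺ = {A, B, C, D, E} — all of the relation — so {A, B} is a candidate key.
{A, C}⁺ = {A, B, C, D, E} — all of the relation — so {A, C} is a candidate key.
No proper subset of any of these is a key, and no other minimal superkey exists.

{A, B}, {A, C}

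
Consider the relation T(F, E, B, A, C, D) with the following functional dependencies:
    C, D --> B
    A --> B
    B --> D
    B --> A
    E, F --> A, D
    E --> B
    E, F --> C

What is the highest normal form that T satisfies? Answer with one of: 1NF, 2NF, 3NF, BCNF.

1NF

Candidate key: {E, F}. Prime attributes: {E, F}.
For C, D --> B we have {C, D}⁺ = {A, B, C, D}; {C, D} is not a superkey, so BCNF fails.
Because {B} is non-prime and the left side of C, D --> B is not a superkey, the relation is not in 3NF.
Since {E} ⊂ {E, F} and {E}⁺ ⊇ {A, B, D} with {A, B, D} non-prime, there is a partial dependency; 2NF fails.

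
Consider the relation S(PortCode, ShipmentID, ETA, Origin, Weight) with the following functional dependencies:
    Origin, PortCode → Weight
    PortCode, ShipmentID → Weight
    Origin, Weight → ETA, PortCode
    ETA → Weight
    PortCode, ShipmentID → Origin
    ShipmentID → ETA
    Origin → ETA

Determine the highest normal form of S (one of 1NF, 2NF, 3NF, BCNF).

Candidate keys: {Origin, ShipmentID}, {PortCode, ShipmentID}. Prime attributes: {Origin, PortCode, ShipmentID}.
Origin, PortCode → Weight: {Origin, PortCode}⁺ = {ETA, Origin, PortCode, Weight}, which is not all of the attributes, so the left side is not a superkey — BCNF is violated.
Origin, PortCode → Weight determines the non-prime attribute {Weight} from a non-superkey — 3NF is violated.
The proper key subset {Origin} of {Origin, ShipmentID} determines non-prime {ETA, Weight}, so the relation is not even in 2NF.

1NF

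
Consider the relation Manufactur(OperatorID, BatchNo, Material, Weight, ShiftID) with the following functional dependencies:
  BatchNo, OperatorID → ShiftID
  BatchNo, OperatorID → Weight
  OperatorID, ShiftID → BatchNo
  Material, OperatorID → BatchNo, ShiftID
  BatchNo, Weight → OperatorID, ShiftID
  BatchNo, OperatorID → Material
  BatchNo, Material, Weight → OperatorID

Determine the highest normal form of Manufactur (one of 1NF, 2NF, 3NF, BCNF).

Candidate keys: {BatchNo, OperatorID}, {BatchNo, Weight}, {Material, OperatorID}, {OperatorID, ShiftID}. Prime attributes: {BatchNo, Material, OperatorID, ShiftID, Weight}.
The left-hand side of every FD is a superkey, so BCNF is satisfied.

BCNF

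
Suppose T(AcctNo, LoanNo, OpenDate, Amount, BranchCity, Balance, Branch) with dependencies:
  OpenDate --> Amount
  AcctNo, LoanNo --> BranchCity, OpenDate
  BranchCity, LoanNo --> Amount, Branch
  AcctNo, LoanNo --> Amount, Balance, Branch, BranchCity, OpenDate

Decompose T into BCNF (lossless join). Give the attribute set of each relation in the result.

{AcctNo, Balance, BranchCity, LoanNo, OpenDate}; {Amount, OpenDate}; {Branch, BranchCity, LoanNo}

Candidate key of the original relation: {AcctNo, LoanNo}.
In {AcctNo, Amount, Balance, Branch, BranchCity, LoanNo, OpenDate}, {OpenDate} is not a superkey ({OpenDate}⁺ restricted to this set is {Amount, OpenDate}), so split on OpenDate --> Amount into {Amount, OpenDate} and {AcctNo, Balance, Branch, BranchCity, LoanNo, OpenDate}.
{Amount, OpenDate} has no BCNF violation.
In {AcctNo, Balance, Branch, BranchCity, LoanNo, OpenDate}, {BranchCity, LoanNo} is not a superkey ({BranchCity, LoanNo}⁺ restricted to this set is {Branch, BranchCity, LoanNo}), so split on BranchCity, LoanNo --> Branch into {Branch, BranchCity, LoanNo} and {AcctNo, Balance, BranchCity, LoanNo, OpenDate}.
{Branch, BranchCity, LoanNo} has no BCNF violation.
{AcctNo, Balance, BranchCity, LoanNo, OpenDate} has no BCNF violation.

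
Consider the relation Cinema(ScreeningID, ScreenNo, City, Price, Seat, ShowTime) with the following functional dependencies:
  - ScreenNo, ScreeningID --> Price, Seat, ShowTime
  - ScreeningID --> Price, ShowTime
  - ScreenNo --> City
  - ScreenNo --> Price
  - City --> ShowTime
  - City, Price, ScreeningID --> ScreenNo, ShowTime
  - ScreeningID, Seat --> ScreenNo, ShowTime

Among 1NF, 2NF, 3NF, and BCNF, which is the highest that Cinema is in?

1NF

Candidate keys: {City, ScreeningID}, {ScreenNo, ScreeningID}, {ScreeningID, Seat}. Prime attributes: {City, ScreenNo, ScreeningID, Seat}.
For ScreeningID --> Price, ShowTime we have {ScreeningID}⁺ = {Price, ScreeningID, ShowTime}; {ScreeningID} is not a superkey, so BCNF fails.
ScreeningID --> Price, ShowTime determines the non-prime attributes {Price, ShowTime} from a non-superkey — 3NF is violated.
The proper key subset {City} of {City, ScreeningID} determines non-prime {ShowTime}, so the relation is not even in 2NF.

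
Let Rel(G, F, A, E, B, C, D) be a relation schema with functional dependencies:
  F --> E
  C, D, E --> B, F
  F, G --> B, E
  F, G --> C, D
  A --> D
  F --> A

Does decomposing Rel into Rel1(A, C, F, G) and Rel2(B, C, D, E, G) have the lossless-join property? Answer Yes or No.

No

Rel1 ∩ Rel2 = {C, G}; its closure under F is {C, G}.
Neither Rel1 nor Rel2 is contained in that closure, so the decomposition is lossy.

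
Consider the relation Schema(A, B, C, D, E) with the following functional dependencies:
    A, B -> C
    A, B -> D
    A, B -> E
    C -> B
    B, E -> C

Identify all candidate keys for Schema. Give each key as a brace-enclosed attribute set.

{A, B}, {A, C}

No FD produces {A}, so it must be in every candidate key.
Closure of {A, B} is {A, B, C, D, E}, the whole schema; {A, B} is a candidate key.
Closure of {A, C} is {A, B, C, D, E}, the whole schema; {A, C} is a candidate key.
Any other superkey properly contains one of these, so there are no further candidate keys.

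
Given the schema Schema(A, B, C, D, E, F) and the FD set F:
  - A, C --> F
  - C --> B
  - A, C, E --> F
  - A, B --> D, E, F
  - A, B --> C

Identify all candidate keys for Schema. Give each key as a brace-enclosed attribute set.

{A, B}, {A, C}

Attributes never on any right-hand side: {A} — every candidate key must contain it.
{A, B} is a candidate key since {A, B}⁺ = {A, B, C, D, E, F} covers every attribute.
{A, C} is a candidate key since {A, C}⁺ = {A, B, C, D, E, F} covers every attribute.
These are minimal and exhaustive — every other superkey contains one of them.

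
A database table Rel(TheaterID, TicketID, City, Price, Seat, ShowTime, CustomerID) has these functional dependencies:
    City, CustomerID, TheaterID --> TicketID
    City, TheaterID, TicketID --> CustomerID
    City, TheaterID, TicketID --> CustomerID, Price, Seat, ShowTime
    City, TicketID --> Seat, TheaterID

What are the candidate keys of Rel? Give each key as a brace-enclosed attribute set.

{City, CustomerID, TheaterID}, {City, TicketID}

{City} never appears on the right of any FD, so every key must include it.
{City, TicketID} is a candidate key since {City, TicketID}⁺ = {City, CustomerID, Price, Seat, ShowTime, TheaterID, TicketID} covers every attribute.
{City, CustomerID, TheaterID} is a candidate key since {City, CustomerID, TheaterID}⁺ = {City, CustomerID, Price, Seat, ShowTime, TheaterID, TicketID} covers every attribute.
No proper subset of any of these is a key, and no other minimal superkey exists.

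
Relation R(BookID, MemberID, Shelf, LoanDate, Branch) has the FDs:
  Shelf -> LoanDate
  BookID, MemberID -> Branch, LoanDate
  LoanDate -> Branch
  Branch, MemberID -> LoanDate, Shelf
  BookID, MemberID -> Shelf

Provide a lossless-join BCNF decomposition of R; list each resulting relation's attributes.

{BookID, MemberID, Shelf}; {Branch, LoanDate}; {LoanDate, Shelf}

Candidate key of the original relation: {BookID, MemberID}.
Within {BookID, Branch, LoanDate, MemberID, Shelf}: {Shelf}⁺ ∩ {BookID, Branch, LoanDate, MemberID, Shelf} = {Branch, LoanDate, Shelf}, not the whole set, so Shelf -> Branch, LoanDate violates BCNF; decompose into {Branch, LoanDate, Shelf} and {BookID, MemberID, Shelf}.
Within {Branch, LoanDate, Shelf}: {LoanDate}⁺ ∩ {Branch, LoanDate, Shelf} = {Branch, LoanDate}, not the whole set, so LoanDate -> Branch violates BCNF; decompose into {Branch, LoanDate} and {LoanDate, Shelf}.
{Branch, LoanDate} has no BCNF violation.
{LoanDate, Shelf} has no BCNF violation.
{BookID, MemberID, Shelf} has no BCNF violation.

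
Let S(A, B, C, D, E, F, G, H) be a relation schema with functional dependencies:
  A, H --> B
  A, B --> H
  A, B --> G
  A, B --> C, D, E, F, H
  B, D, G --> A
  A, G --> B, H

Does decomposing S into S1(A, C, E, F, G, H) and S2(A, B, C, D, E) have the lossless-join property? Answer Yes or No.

No

Common attributes: {A, C, E}; their closure is {A, C, E}.
Neither S1 nor S2 is contained in that closure, so the decomposition is lossy.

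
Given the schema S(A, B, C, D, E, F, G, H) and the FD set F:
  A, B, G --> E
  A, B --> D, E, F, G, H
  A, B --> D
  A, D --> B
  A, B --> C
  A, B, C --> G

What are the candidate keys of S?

No FD produces {A}, so it must be in every candidate key.
Closure of {A, B} is {A, B, C, D, E, F, G, H}, the whole schema; {A, B} is a candidate key.
Closure of {A, D} is {A, B, C, D, E, F, G, H}, the whole schema; {A, D} is a candidate key.
No proper subset of any of these is a key, and no other minimal superkey exists.

{A, B}, {A, D}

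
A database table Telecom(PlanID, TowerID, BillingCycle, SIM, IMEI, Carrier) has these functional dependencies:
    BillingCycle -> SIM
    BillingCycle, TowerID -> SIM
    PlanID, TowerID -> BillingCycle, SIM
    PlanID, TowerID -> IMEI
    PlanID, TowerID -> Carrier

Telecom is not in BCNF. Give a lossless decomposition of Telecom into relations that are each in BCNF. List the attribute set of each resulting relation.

{BillingCycle, Carrier, IMEI, PlanID, TowerID}; {BillingCycle, SIM}

Candidate key of the original relation: {PlanID, TowerID}.
Within {BillingCycle, Carrier, IMEI, PlanID, SIM, TowerID}: {BillingCycle}⁺ ∩ {BillingCycle, Carrier, IMEI, PlanID, SIM, TowerID} = {BillingCycle, SIM}, not the whole set, so BillingCycle -> SIM violates BCNF; decompose into {BillingCycle, SIM} and {BillingCycle, Carrier, IMEI, PlanID, TowerID}.
{BillingCycle, SIM}: every determinant is a superkey — BCNF.
{BillingCycle, Carrier, IMEI, PlanID, TowerID}: every determinant is a superkey — BCNF.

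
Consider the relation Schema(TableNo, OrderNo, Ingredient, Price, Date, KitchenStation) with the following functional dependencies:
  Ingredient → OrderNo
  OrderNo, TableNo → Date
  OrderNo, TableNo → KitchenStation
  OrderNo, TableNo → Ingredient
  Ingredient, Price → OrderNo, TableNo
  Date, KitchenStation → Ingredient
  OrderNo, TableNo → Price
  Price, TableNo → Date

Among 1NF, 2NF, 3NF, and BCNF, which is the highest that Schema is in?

Candidate keys: {Date, KitchenStation, Price}, {Date, KitchenStation, TableNo}, {Ingredient, Price}, {Ingredient, TableNo}, {KitchenStation, Price, TableNo}, {OrderNo, TableNo}. Prime attributes: {Date, Ingredient, KitchenStation, OrderNo, Price, TableNo}.
Ingredient → OrderNo: {Ingredient}⁺ = {Ingredient, OrderNo}, which is not all of the attributes, so the left side is not a superkey — BCNF is violated.
Since {OrderNo} ⊆ prime attributes and every other non-superkey FD also has a prime right side, the schema is in 3NF.

3NF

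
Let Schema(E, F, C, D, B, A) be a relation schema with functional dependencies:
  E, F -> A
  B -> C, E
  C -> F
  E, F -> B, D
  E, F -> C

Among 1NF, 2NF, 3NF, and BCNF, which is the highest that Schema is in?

3NF

Candidate keys: {B}, {C, E}, {E, F}. Prime attributes: {B, C, E, F}.
C -> F: {C}⁺ = {C, F}, which is not all of the attributes, so the left side is not a superkey — BCNF is violated.
Its right-hand attributes {F} are all prime, as are those of every other non-superkey FD — the relation is in 3NF.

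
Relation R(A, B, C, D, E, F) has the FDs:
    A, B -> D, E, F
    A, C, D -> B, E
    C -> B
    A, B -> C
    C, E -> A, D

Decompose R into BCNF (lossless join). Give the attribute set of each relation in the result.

{A, C, D, E, F}; {B, C}

Candidate keys of the original relation: {A, B}, {A, C}, {C, E}.
Within {A, B, C, D, E, F}: {C}⁺ ∩ {A, B, C, D, E, F} = {B, C}, not the whole set, so C -> B violates BCNF; decompose into {B, C} and {A, C, D, E, F}.
{B, C} has no BCNF violation.
{A, C, D, E, F} has no BCNF violation.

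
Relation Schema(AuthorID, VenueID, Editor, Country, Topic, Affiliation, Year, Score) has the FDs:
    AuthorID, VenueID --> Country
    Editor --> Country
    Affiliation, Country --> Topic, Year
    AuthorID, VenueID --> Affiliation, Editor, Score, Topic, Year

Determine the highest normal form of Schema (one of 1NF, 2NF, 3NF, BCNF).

2NF

Candidate key: {AuthorID, VenueID}. Prime attributes: {AuthorID, VenueID}.
Editor --> Country: {Editor}⁺ = {Country, Editor}, which is not all of the attributes, so the left side is not a superkey — BCNF is violated.
Editor --> Country has non-prime {Country} on the right and a non-superkey on the left, so 3NF fails.
No non-prime attribute depends on a proper subset of any candidate key, so 2NF holds.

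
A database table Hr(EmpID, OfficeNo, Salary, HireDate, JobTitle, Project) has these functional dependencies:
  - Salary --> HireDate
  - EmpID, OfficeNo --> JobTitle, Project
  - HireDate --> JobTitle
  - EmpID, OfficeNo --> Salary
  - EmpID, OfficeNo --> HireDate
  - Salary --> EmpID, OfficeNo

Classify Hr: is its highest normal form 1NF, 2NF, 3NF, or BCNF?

2NF

Candidate keys: {EmpID, OfficeNo}, {Salary}. Prime attributes: {EmpID, OfficeNo, Salary}.
HireDate --> JobTitle breaks BCNF: {HireDate}⁺ = {HireDate, JobTitle}, so {HireDate} is not a superkey.
Because {JobTitle} is non-prime and the left side of HireDate --> JobTitle is not a superkey, the relation is not in 3NF.
No proper subset of a key has a non-prime attribute in its closure, so there is no partial dependency; 2NF holds.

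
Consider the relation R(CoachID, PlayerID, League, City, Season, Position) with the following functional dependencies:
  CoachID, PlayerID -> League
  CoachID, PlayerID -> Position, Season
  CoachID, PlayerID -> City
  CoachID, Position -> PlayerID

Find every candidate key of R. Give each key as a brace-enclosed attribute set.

Attributes never on any right-hand side: {CoachID} — every candidate key must contain it.
{CoachID, PlayerID}⁺ = {City, CoachID, League, PlayerID, Position, Season} — all of the relation — so {CoachID, PlayerID} is a candidate key.
{CoachID, Position}⁺ = {City, CoachID, League, PlayerID, Position, Season} — all of the relation — so {CoachID, Position} is a candidate key.
These are minimal and exhaustive — every other superkey contains one of them.

{CoachID, PlayerID}, {CoachID, Position}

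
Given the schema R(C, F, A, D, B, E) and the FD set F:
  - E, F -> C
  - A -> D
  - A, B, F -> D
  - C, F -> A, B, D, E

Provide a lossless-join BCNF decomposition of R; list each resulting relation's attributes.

Candidate keys of the original relation: {C, F}, {E, F}.
In {A, B, C, D, E, F}, {A} is not a superkey ({A}⁺ restricted to this set is {A, D}), so split on A -> D into {A, D} and {A, B, C, E, F}.
{A, D} is in BCNF.
{A, B, C, E, F} is in BCNF.

{A, B, C, E, F}; {A, D}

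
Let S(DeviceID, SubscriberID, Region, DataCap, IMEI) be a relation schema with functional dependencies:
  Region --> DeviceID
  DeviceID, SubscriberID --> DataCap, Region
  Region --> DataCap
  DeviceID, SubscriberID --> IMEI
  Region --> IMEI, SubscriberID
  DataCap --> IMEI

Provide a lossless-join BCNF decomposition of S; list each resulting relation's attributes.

{DataCap, DeviceID, Region, SubscriberID}; {DataCap, IMEI}

Candidate keys of the original relation: {DeviceID, SubscriberID}, {Region}.
In {DataCap, DeviceID, IMEI, Region, SubscriberID}, {DataCap} is not a superkey ({DataCap}⁺ restricted to this set is {DataCap, IMEI}), so split on DataCap --> IMEI into {DataCap, IMEI} and {DataCap, DeviceID, Region, SubscriberID}.
{DataCap, IMEI} has no BCNF violation.
{DataCap, DeviceID, Region, SubscriberID} has no BCNF violation.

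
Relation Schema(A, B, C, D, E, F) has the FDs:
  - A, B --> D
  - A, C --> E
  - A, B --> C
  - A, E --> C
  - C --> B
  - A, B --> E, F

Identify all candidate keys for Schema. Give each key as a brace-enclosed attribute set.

{A, B}, {A, C}, {A, E}

Attributes never on any right-hand side: {A} — every candidate key must contain it.
{A, B}⁺ = {A, B, C, D, E, F}, which is every attribute, so {A, B} is a candidate key.
{A, C}⁺ = {A, B, C, D, E, F}, which is every attribute, so {A, C} is a candidate key.
{A, E}⁺ = {A, B, C, D, E, F}, which is every attribute, so {A, E} is a candidate key.
Any other superkey properly contains one of these, so there are no further candidate keys.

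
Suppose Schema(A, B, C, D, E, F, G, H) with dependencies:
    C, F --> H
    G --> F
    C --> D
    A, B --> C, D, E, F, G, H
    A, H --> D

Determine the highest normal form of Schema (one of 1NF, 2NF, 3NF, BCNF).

2NF

Candidate key: {A, B}. Prime attributes: {A, B}.
For C, F --> H we have {C, F}⁺ = {C, D, F, H}; {C, F} is not a superkey, so BCNF fails.
Because {H} is non-prime and the left side of C, F --> H is not a superkey, the relation is not in 3NF.
No proper subset of a key has a non-prime attribute in its closure, so there is no partial dependency; 2NF holds.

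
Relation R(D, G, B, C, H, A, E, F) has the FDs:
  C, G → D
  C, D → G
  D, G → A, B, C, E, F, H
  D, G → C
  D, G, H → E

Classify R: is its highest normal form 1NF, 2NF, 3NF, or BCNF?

Candidate keys: {C, D}, {C, G}, {D, G}. Prime attributes: {C, D, G}.
Each dependency's left side is a superkey — BCNF holds.

BCNF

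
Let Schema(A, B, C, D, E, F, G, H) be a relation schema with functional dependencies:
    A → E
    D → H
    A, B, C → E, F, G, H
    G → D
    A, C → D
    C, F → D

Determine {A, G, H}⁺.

{A, D, E, G, H}

Start with {A, G, H}.
A → E applies; add {E} → now {A, E, G, H}.
G → D applies; add {D} → now {A, D, E, G, H}.
No further FD applies.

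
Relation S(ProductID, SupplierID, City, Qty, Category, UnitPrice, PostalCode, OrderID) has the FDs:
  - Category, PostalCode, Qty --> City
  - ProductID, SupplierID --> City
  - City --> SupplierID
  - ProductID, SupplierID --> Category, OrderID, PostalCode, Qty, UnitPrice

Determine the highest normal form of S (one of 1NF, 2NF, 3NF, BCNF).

3NF

Candidate keys: {Category, PostalCode, ProductID, Qty}, {City, ProductID}, {ProductID, SupplierID}. Prime attributes: {Category, City, PostalCode, ProductID, Qty, SupplierID}.
Category, PostalCode, Qty --> City breaks BCNF: {Category, PostalCode, Qty}⁺ = {Category, City, PostalCode, Qty, SupplierID}, so {Category, PostalCode, Qty} is not a superkey.
Since {City} ⊆ prime attributes and every other non-superkey FD also has a prime right side, the schema is in 3NF.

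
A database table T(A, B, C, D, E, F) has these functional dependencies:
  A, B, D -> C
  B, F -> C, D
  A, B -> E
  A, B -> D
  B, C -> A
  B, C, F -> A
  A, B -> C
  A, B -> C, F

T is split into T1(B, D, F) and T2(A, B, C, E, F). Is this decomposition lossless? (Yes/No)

Yes

T1 ∩ T2 = {B, F}; its closure under F is {A, B, C, D, E, F}.
This includes all of T1, so the common attributes are a superkey of T1 — the join is lossless.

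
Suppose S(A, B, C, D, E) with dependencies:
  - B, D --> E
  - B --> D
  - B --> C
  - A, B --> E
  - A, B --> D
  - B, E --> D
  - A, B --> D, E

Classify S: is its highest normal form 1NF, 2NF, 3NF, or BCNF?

1NF

Candidate key: {A, B}. Prime attributes: {A, B}.
B, D --> E breaks BCNF: {B, D}⁺ = {B, C, D, E}, so {B, D} is not a superkey.
B, D --> E has non-prime {E} on the right and a non-superkey on the left, so 3NF fails.
{B} is a proper subset of the key {A, B}, and {B}⁺ contains the non-prime attributes {C, D, E} — a partial dependency, so 2NF is violated.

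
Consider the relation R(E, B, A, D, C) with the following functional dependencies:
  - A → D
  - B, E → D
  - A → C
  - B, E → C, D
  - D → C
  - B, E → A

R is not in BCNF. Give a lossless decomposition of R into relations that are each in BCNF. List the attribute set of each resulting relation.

Candidate key of the original relation: {B, E}.
{A, B, C, D, E}: {A} determines {A, C, D} here but is not a superkey — split on A → C, D, giving {A, C, D} and {A, B, E}.
{A, C, D}: {D} determines {C, D} here but is not a superkey — split on D → C, giving {C, D} and {A, D}.
{C, D}: every determinant is a superkey — BCNF.
{A, D}: every determinant is a superkey — BCNF.
{A, B, E}: every determinant is a superkey — BCNF.

{A, B, E}; {A, D}; {C, D}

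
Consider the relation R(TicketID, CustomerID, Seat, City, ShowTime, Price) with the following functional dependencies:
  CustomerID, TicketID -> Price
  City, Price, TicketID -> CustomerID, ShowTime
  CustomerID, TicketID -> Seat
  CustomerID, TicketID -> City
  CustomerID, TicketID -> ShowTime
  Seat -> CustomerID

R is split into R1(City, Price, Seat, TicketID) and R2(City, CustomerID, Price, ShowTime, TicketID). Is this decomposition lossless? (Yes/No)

Yes

The shared attributes are {City, Price, TicketID} and {City, Price, TicketID}⁺ = {City, CustomerID, Price, Seat, ShowTime, TicketID}.
R1 is contained in that closure, so R1 ∩ R2 -> R1 holds and the join is lossless.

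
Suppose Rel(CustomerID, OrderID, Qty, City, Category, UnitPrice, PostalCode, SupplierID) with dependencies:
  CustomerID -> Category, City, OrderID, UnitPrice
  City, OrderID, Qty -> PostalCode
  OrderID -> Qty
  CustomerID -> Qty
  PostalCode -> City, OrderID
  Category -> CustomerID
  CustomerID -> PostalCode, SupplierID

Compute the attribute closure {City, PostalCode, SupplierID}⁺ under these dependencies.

{City, OrderID, PostalCode, Qty, SupplierID}

Start with {City, PostalCode, SupplierID}.
PostalCode -> City, OrderID applies; add {OrderID} → now {City, OrderID, PostalCode, SupplierID}.
OrderID -> Qty applies; add {Qty} → now {City, OrderID, PostalCode, Qty, SupplierID}.
No further FD applies.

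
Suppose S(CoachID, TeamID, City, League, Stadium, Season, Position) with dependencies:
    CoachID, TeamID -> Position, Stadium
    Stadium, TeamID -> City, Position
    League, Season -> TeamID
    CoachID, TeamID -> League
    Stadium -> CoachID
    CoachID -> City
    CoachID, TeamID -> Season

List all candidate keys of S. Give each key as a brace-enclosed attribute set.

{CoachID, TeamID}⁺ = {City, CoachID, League, Position, Season, Stadium, TeamID}, which is every attribute, so {CoachID, TeamID} is a candidate key.
{Stadium, TeamID}⁺ = {City, CoachID, League, Position, Season, Stadium, TeamID}, which is every attribute, so {Stadium, TeamID} is a candidate key.
{CoachID, League, Season}⁺ = {City, CoachID, League, Position, Season, Stadium, TeamID}, which is every attribute, so {CoachID, League, Season} is a candidate key.
{League, Season, Stadium}⁺ = {City, CoachID, League, Position, Season, Stadium, TeamID}, which is every attribute, so {League, Season, Stadium} is a candidate key.
These are minimal and exhaustive — every other superkey contains one of them.

{CoachID, League, Season}, {CoachID, TeamID}, {League, Season, Stadium}, {Stadium, TeamID}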